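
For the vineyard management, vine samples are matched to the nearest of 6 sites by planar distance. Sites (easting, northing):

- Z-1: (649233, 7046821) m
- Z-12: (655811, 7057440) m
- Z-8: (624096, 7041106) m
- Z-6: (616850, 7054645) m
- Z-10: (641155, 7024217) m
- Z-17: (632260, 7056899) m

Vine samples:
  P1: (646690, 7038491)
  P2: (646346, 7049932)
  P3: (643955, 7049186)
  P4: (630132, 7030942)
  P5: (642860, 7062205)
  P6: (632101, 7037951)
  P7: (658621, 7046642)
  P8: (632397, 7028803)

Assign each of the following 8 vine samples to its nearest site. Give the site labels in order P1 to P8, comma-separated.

Z-1, Z-1, Z-1, Z-8, Z-17, Z-8, Z-1, Z-10

P1 → Z-1 (d²=75855749.00)
P2 → Z-1 (d²=18013090.00)
P3 → Z-1 (d²=33450509.00)
P4 → Z-8 (d²=139740192.00)
P5 → Z-17 (d²=140513636.00)
P6 → Z-8 (d²=74034050.00)
P7 → Z-1 (d²=88166585.00)
P8 → Z-10 (d²=97733960.00)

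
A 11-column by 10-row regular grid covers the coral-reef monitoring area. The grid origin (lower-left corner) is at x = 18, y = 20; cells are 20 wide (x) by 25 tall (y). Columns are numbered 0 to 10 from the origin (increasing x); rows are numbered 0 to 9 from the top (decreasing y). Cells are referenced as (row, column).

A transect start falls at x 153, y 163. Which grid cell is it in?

(4, 6)

Column index: ⌊(153 − 18) / 20⌋ = ⌊6.750⌋ = 6
Row offset from origin: ⌊(163 − 20) / 25⌋ = ⌊5.720⌋ = 5 → row 4 (counted from top)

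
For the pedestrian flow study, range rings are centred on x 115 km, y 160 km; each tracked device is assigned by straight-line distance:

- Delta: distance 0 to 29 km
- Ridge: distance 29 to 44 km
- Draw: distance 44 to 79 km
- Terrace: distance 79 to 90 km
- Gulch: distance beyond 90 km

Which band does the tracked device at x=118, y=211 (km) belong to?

Distance = √((118−115)² + (211−160)²) = √(9.000 + 2601.000) = 51.088 km.
44 ≤ 51.088 < 79 → Draw.

Draw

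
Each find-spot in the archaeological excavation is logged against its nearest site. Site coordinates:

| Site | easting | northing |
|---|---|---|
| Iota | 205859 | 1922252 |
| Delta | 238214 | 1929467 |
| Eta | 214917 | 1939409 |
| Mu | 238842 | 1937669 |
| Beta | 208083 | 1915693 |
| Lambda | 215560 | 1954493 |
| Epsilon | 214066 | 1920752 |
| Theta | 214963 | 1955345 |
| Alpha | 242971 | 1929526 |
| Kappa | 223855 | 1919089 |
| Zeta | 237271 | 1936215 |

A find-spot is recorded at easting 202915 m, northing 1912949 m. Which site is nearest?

Squared distances to each site:
Iota: 95212945.000; Delta: 1518863725.000; Eta: 844179604.000; Mu: 1901827729.000; Beta: 34237760.000; Lambda: 1885799961.000; Epsilon: 185231610.000; Theta: 1942575120.000; Alpha: 1879280065.000; Kappa: 476183200.000; Zeta: 1721641492.000.
Minimum at Beta.

Beta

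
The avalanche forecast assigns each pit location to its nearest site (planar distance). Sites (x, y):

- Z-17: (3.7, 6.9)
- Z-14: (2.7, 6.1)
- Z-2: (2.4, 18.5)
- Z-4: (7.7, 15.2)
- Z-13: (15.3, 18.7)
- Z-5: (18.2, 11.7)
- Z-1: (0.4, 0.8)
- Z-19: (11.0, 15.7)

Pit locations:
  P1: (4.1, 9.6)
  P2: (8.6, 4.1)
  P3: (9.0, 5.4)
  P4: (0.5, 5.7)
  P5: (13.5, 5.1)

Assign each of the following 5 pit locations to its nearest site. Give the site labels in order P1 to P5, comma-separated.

P1 → Z-17 (d²=7.45)
P2 → Z-17 (d²=31.85)
P3 → Z-17 (d²=30.34)
P4 → Z-14 (d²=5.00)
P5 → Z-5 (d²=65.65)

Z-17, Z-17, Z-17, Z-14, Z-5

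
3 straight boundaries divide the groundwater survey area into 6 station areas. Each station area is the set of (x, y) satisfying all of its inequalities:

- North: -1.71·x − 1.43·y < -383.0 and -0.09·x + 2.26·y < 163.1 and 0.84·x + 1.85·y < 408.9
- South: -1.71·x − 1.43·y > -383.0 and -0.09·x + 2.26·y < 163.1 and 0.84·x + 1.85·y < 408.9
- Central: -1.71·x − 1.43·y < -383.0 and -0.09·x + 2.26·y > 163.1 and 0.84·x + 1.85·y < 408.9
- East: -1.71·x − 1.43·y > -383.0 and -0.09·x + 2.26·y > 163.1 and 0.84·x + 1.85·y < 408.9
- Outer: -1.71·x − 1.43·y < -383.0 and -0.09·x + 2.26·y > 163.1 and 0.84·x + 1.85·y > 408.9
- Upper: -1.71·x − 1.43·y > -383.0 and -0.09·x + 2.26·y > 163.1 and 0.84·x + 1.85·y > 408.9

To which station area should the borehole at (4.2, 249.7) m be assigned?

-1.71·4.2 − 1.43·249.7 = -364.253, which is > -383.0
-0.09·4.2 + 2.26·249.7 = 563.944, which is > 163.1
0.84·4.2 + 1.85·249.7 = 465.473, which is > 408.9
This sign pattern matches Upper.

Upper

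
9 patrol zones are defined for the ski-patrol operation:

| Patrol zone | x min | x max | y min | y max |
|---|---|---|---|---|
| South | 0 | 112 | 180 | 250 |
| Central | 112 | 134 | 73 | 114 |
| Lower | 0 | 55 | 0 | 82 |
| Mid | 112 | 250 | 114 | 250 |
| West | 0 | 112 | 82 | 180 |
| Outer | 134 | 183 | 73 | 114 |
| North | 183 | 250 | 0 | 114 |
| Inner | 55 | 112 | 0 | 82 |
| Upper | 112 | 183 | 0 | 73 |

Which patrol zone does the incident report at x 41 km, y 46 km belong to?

Lower

The point has x = 41 and y = 46.
Only Lower satisfies 0 ≤ x ≤ 55 and 0 ≤ y ≤ 82.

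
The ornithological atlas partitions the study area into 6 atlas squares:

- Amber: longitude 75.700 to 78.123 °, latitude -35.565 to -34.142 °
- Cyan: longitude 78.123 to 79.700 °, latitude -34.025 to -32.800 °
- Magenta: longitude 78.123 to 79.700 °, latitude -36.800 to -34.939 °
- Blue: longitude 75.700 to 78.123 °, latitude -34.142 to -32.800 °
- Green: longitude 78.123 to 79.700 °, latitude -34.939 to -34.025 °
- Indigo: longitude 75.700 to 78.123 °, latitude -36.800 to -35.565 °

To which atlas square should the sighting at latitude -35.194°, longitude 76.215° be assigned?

The point has longitude = 76.215 and latitude = -35.194.
Only Amber satisfies 75.700 ≤ longitude ≤ 78.123 and -35.565 ≤ latitude ≤ -34.142.

Amber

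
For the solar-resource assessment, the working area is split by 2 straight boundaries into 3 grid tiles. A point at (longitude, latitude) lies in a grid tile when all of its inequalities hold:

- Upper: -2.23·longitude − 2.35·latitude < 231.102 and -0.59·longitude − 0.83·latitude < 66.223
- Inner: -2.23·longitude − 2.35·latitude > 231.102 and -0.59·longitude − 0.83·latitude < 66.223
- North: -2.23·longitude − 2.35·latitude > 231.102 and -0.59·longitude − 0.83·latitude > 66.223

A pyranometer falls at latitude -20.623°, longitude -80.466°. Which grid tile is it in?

-2.23·-80.466 − 2.35·-20.623 = 227.903, which is < 231.102
-0.59·-80.466 − 0.83·-20.623 = 64.592, which is < 66.223
This sign pattern matches Upper.

Upper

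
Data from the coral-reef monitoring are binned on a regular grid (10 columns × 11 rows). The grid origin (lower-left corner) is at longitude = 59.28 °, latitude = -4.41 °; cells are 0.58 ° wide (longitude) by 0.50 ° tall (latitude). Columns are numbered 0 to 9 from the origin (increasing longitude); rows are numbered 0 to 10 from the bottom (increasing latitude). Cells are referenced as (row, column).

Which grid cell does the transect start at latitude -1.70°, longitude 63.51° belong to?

Column index: ⌊(63.51 − 59.28) / 0.58⌋ = ⌊7.293⌋ = 7
Row offset from origin: ⌊(-1.70 − -4.41) / 0.50⌋ = ⌊5.420⌋ = 5 → row 5

(5, 7)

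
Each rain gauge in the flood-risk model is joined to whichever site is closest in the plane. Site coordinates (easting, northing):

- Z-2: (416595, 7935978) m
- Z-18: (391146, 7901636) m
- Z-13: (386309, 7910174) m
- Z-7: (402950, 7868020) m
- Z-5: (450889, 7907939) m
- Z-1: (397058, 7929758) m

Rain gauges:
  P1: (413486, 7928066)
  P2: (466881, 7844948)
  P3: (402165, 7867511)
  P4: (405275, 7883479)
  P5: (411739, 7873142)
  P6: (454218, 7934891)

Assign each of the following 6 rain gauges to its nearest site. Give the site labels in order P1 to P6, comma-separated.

Z-2, Z-5, Z-7, Z-7, Z-7, Z-5

P1 → Z-2 (d²=72265625.00)
P2 → Z-5 (d²=4223610145.00)
P3 → Z-7 (d²=875306.00)
P4 → Z-7 (d²=244386306.00)
P5 → Z-7 (d²=103481405.00)
P6 → Z-5 (d²=737492545.00)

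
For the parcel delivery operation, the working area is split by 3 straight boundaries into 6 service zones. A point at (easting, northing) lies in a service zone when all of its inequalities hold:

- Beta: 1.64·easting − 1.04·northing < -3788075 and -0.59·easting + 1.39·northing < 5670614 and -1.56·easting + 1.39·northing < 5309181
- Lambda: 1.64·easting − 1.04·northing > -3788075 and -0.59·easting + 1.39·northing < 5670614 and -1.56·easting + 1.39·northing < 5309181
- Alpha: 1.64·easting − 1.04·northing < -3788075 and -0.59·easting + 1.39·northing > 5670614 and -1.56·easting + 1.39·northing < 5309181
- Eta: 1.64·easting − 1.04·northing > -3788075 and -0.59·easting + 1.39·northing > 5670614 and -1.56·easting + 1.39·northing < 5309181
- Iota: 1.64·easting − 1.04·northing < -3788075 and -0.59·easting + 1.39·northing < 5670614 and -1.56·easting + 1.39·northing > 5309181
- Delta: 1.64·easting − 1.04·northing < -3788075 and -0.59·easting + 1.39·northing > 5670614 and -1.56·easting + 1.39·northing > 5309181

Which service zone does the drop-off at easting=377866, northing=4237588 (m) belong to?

Lambda

1.64·377866 − 1.04·4237588 = -3787391.280, which is > -3788075
-0.59·377866 + 1.39·4237588 = 5667306.380, which is < 5670614
-1.56·377866 + 1.39·4237588 = 5300776.360, which is < 5309181
This sign pattern matches Lambda.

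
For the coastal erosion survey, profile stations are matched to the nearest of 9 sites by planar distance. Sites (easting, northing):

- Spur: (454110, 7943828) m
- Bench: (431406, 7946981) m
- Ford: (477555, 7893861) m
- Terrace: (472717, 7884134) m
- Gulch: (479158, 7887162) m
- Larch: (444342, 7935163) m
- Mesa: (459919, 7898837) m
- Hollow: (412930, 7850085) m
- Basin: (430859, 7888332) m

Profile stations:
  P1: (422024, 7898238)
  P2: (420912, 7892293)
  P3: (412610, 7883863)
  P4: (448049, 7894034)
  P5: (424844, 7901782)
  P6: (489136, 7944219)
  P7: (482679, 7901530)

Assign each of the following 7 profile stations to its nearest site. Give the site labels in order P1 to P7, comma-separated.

Basin, Basin, Basin, Mesa, Basin, Spur, Ford

P1 → Basin (d²=176186061.00)
P2 → Basin (d²=114632330.00)
P3 → Basin (d²=352997962.00)
P4 → Mesa (d²=163965709.00)
P5 → Basin (d²=217082725.00)
P6 → Spur (d²=1226973557.00)
P7 → Ford (d²=85068937.00)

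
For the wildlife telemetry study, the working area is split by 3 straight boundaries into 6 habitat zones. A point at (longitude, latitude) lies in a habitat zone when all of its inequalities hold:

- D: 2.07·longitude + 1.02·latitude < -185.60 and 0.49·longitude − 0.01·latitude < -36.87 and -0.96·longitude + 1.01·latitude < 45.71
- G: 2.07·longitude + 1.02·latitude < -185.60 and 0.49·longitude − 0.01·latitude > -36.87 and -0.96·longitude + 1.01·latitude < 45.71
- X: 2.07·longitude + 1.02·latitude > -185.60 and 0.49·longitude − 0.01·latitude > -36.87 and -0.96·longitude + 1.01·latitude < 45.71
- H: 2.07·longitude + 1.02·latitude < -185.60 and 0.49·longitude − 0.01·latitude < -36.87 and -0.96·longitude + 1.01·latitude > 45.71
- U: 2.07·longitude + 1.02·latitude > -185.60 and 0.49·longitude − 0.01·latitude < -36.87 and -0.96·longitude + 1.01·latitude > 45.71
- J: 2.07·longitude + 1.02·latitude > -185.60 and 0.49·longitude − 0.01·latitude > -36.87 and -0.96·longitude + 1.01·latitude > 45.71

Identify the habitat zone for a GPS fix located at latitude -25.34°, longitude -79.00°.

H

2.07·-79.00 + 1.02·-25.34 = -189.377, which is < -185.60
0.49·-79.00 − 0.01·-25.34 = -38.457, which is < -36.87
-0.96·-79.00 + 1.01·-25.34 = 50.247, which is > 45.71
This sign pattern matches H.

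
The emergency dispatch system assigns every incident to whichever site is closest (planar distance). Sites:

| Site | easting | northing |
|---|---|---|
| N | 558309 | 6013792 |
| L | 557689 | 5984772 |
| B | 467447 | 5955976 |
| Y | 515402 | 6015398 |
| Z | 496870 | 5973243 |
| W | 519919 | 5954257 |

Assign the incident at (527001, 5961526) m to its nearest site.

W

Squared distances to each site:
N: 3711925620.000; L: 1482129860.000; B: 3577481416.000; Y: 3036729185.000; Z: 1045165250.000; W: 102993085.000.
Minimum at W.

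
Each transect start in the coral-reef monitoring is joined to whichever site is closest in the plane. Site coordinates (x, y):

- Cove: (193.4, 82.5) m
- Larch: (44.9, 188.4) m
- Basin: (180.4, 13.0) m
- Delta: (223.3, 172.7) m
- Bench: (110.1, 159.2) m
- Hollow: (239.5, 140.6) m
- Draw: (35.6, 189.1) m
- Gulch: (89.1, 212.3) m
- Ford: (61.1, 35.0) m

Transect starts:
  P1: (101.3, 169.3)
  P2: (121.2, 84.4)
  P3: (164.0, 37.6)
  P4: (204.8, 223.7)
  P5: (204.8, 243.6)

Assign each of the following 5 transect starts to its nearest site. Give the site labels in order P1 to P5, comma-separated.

Bench, Cove, Basin, Delta, Delta

P1 → Bench (d²=179.45)
P2 → Cove (d²=5216.45)
P3 → Basin (d²=874.12)
P4 → Delta (d²=2943.25)
P5 → Delta (d²=5369.06)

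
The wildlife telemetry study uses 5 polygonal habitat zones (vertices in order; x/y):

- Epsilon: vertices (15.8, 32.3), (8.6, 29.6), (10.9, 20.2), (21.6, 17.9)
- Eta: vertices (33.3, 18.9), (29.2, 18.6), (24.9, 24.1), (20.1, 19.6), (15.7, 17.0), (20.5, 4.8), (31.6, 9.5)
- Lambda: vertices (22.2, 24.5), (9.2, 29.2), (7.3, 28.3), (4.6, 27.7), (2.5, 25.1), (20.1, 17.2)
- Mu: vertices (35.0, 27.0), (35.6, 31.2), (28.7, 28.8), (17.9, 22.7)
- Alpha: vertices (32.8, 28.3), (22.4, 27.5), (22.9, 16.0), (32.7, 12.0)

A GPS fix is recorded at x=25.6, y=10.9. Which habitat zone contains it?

Cast a ray rightward from (25.6, 10.9). For each polygon, the edges (by vertex number in listed order) whose endpoints lie on opposite sides of y = 10.9, where each meets that height, and whether that is right or left of the point:
Epsilon: no edge straddles that height → 0 crossings.
Eta: 5–6 at x≈18.10 (left), 7–1 at x≈31.85 (right) → 1 crossing.
Lambda: no edge straddles that height → 0 crossings.
Mu: no edge straddles that height → 0 crossings.
Alpha: no edge straddles that height → 0 crossings.
Only Eta has an odd count, so the point is inside Eta.

Eta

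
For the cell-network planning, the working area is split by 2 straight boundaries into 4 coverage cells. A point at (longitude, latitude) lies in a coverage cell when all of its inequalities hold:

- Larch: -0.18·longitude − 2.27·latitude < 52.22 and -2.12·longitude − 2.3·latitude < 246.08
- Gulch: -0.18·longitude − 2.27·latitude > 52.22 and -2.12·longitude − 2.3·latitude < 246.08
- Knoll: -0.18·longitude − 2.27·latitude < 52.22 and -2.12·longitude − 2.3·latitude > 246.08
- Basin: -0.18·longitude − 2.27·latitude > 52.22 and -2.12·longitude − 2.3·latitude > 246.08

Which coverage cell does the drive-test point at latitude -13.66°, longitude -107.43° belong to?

-0.18·-107.43 − 2.27·-13.66 = 50.346, which is < 52.22
-2.12·-107.43 − 2.3·-13.66 = 259.170, which is > 246.08
This sign pattern matches Knoll.

Knoll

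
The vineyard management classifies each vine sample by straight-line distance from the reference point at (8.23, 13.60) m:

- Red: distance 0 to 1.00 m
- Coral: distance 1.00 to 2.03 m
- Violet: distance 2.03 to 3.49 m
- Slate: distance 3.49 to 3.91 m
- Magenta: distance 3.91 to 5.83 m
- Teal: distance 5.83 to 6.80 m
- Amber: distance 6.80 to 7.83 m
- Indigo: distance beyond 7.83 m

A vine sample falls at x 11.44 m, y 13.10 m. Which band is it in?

Violet

Distance = √((11.44−8.23)² + (13.10−13.60)²) = √(10.304 + 0.250) = 3.249 m.
2.03 ≤ 3.249 < 3.49 → Violet.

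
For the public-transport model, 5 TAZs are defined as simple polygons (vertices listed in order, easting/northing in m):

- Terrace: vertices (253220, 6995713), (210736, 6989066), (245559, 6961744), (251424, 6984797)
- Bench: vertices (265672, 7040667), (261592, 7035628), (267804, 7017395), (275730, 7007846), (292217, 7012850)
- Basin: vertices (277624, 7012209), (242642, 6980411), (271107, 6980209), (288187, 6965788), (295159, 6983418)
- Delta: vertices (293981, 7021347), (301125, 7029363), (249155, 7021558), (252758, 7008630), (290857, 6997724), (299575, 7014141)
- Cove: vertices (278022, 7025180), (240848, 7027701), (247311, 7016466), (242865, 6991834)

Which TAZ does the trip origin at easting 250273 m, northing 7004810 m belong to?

Cast a ray rightward from (250273, 7004810). For each polygon, the edges (by vertex number in listed order) whose endpoints lie on opposite sides of northing = 7004810, where each meets that height, and whether that is right or left of the point:
Terrace: no edge straddles that height → 0 crossings.
Bench: no edge straddles that height → 0 crossings.
Basin: 1–2 at easting≈269484.1 (right), 5–1 at easting≈282130.3 (right) → 2 crossings.
Delta: 4–5 at easting≈266102.8 (right), 5–6 at easting≈294619.9 (right) → 2 crossings.
Cove: 3–4 at easting≈245207.1 (left), 4–1 at easting≈256545.7 (right) → 1 crossing.
Only Cove has an odd count, so the point is inside Cove.

Cove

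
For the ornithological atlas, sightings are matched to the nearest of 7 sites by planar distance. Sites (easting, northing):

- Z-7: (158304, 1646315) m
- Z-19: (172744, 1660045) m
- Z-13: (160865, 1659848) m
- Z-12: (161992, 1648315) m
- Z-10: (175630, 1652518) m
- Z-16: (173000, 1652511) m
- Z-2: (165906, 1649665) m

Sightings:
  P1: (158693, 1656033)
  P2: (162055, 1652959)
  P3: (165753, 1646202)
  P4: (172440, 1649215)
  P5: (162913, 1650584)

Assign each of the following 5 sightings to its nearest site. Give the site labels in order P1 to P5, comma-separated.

P1 → Z-13 (d²=19271809.00)
P2 → Z-12 (d²=21570705.00)
P3 → Z-2 (d²=12015778.00)
P4 → Z-16 (d²=11177216.00)
P5 → Z-12 (d²=5996602.00)

Z-13, Z-12, Z-2, Z-16, Z-12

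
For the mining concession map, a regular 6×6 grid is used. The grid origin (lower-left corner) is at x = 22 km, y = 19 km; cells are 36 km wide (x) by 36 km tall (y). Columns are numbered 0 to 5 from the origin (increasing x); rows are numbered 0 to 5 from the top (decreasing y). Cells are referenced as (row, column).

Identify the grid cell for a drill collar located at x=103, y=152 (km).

(2, 2)

Column index: ⌊(103 − 22) / 36⌋ = ⌊2.250⌋ = 2
Row offset from origin: ⌊(152 − 19) / 36⌋ = ⌊3.694⌋ = 3 → row 2 (counted from top)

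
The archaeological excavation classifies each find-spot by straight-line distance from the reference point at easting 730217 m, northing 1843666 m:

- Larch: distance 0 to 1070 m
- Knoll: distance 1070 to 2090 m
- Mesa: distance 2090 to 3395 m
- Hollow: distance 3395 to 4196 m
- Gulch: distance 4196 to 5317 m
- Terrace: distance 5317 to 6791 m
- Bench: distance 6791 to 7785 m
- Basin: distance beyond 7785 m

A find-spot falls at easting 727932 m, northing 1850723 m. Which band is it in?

Bench

Distance = √((727932−730217)² + (1850723−1843666)²) = √(5221225.000 + 49801249.000) = 7417.714 m.
6791 ≤ 7417.714 < 7785 → Bench.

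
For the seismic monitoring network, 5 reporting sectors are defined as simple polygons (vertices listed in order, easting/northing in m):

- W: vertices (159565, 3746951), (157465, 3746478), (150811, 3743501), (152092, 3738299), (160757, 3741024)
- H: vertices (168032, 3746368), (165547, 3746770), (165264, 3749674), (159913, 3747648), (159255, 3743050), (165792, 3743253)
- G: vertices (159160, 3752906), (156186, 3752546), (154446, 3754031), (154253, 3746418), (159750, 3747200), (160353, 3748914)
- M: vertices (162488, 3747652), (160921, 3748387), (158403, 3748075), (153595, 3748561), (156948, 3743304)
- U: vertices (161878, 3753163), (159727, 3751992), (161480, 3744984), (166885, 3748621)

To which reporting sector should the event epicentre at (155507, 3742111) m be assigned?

Cast a ray rightward from (155507, 3742111). For each polygon, the edges (by vertex number in listed order) whose endpoints lie on opposite sides of northing = 3742111, where each meets that height, and whether that is right or left of the point:
W: 3–4 at easting≈151153.3 (left), 5–1 at easting≈160538.4 (right) → 1 crossing.
H: no edge straddles that height → 0 crossings.
G: no edge straddles that height → 0 crossings.
M: no edge straddles that height → 0 crossings.
U: no edge straddles that height → 0 crossings.
Only W has an odd count, so the point is inside W.

W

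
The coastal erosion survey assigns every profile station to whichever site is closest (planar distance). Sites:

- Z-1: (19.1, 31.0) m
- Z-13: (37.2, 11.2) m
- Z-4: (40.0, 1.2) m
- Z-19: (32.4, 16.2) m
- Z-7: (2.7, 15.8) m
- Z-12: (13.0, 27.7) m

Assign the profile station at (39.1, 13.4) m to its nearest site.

Z-13

Squared distances to each site:
Z-1: 709.760; Z-13: 8.450; Z-4: 149.650; Z-19: 52.730; Z-7: 1330.720; Z-12: 885.700.
Minimum at Z-13.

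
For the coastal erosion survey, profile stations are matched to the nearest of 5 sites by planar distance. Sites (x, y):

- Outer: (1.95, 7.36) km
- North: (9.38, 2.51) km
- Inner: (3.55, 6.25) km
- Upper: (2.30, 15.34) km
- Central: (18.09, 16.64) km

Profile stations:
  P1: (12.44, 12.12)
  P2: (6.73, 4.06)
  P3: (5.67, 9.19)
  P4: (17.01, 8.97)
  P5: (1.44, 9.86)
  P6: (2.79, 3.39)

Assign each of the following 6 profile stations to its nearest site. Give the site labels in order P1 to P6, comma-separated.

P1 → Central (d²=52.35)
P2 → North (d²=9.43)
P3 → Inner (d²=13.14)
P4 → Central (d²=60.00)
P5 → Outer (d²=6.51)
P6 → Inner (d²=8.76)

Central, North, Inner, Central, Outer, Inner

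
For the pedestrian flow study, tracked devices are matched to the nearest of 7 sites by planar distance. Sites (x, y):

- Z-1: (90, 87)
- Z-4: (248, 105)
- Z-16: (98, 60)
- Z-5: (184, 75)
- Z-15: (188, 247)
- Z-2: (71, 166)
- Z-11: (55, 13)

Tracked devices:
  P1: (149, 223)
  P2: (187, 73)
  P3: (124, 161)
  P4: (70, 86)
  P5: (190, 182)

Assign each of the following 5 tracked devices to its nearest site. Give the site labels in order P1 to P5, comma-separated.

Z-15, Z-5, Z-2, Z-1, Z-15

P1 → Z-15 (d²=2097.00)
P2 → Z-5 (d²=13.00)
P3 → Z-2 (d²=2834.00)
P4 → Z-1 (d²=401.00)
P5 → Z-15 (d²=4229.00)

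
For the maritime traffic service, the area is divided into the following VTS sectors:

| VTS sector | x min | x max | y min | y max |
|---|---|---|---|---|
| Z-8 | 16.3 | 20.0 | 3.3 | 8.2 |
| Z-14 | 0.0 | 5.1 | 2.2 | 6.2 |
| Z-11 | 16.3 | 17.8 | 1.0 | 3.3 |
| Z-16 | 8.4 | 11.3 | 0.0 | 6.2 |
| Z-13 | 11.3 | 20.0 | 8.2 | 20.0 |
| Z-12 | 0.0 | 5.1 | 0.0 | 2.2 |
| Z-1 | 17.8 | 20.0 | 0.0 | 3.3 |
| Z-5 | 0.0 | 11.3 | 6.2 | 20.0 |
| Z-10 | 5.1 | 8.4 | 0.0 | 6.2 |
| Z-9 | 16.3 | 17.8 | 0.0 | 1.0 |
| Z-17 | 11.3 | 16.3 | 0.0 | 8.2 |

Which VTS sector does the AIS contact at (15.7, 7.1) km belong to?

Z-17

The point has x = 15.7 and y = 7.1.
Only Z-17 satisfies 11.3 ≤ x ≤ 16.3 and 0.0 ≤ y ≤ 8.2.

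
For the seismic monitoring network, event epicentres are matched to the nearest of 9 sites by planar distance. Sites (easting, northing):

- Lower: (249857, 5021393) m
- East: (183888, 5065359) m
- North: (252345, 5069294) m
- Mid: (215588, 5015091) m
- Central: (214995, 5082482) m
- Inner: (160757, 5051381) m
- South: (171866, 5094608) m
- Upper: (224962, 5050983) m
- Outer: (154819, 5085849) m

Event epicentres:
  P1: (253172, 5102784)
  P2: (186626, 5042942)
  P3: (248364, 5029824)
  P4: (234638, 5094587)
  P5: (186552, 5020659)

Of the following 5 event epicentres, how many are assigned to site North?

1

P1 → North
P2 → East
P3 → Lower
P4 → Central
P5 → Mid
1 of the 5 goes to North.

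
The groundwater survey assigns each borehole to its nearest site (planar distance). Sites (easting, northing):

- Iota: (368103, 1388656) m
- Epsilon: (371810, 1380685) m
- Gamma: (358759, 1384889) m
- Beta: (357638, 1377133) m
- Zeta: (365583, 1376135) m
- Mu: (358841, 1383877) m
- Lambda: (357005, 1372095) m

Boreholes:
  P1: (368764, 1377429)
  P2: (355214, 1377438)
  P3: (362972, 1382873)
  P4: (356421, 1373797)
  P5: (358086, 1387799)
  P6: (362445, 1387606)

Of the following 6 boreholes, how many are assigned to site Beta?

P1 → Zeta
P2 → Beta
P3 → Mu
P4 → Lambda
P5 → Gamma
P6 → Gamma
1 of the 6 goes to Beta.

1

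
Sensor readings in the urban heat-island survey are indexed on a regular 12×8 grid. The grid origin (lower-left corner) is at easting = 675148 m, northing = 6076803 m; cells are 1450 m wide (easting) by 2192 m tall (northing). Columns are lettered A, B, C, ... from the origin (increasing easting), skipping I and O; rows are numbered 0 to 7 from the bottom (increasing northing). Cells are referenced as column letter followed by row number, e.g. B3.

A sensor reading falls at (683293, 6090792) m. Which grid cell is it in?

Column index: ⌊(683293 − 675148) / 1450⌋ = ⌊5.617⌋ = 5 → column F
Row offset from origin: ⌊(6090792 − 6076803) / 2192⌋ = ⌊6.382⌋ = 6 → row 6

F6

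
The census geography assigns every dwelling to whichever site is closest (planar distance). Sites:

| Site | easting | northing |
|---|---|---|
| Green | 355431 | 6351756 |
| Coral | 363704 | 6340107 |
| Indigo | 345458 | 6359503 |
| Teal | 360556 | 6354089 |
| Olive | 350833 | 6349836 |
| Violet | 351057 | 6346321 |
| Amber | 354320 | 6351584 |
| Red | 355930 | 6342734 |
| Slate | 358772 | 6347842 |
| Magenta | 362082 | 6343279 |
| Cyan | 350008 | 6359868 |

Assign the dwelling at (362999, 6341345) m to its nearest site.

Squared distances to each site:
Green: 165663545.000; Coral: 2029669.000; Indigo: 637399645.000; Teal: 168377785.000; Olive: 220108637.000; Violet: 167371940.000; Amber: 180162162.000; Red: 51900082.000; Slate: 60078538.000; Magenta: 4581245.000; Cyan: 511867610.000.
Minimum at Coral.

Coral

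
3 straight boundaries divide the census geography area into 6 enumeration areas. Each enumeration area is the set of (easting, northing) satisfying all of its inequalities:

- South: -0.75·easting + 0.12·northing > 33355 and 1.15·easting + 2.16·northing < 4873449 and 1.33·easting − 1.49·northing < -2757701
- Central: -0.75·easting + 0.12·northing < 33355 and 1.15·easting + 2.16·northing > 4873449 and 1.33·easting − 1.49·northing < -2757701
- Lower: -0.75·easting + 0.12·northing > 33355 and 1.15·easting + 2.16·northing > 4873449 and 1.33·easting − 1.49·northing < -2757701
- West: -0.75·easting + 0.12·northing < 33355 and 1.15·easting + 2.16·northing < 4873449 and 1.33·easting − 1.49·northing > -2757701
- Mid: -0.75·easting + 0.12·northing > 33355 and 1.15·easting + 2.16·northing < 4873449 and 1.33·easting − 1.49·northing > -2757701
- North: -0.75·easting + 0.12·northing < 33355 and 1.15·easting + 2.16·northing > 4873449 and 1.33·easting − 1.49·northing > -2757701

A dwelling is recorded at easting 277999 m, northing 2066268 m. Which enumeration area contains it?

-0.75·277999 + 0.12·2066268 = 39452.910, which is > 33355
1.15·277999 + 2.16·2066268 = 4782837.730, which is < 4873449
1.33·277999 − 1.49·2066268 = -2709000.650, which is > -2757701
This sign pattern matches Mid.

Mid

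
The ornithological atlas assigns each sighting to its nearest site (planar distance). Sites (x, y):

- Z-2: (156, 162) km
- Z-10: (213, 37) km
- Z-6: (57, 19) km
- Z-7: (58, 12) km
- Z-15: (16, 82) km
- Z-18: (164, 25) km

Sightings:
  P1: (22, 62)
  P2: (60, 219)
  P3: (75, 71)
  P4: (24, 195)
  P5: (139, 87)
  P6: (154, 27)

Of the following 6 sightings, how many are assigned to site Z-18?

2

P1 → Z-15
P2 → Z-2
P3 → Z-6
P4 → Z-15
P5 → Z-18
P6 → Z-18
2 of the 6 go to Z-18.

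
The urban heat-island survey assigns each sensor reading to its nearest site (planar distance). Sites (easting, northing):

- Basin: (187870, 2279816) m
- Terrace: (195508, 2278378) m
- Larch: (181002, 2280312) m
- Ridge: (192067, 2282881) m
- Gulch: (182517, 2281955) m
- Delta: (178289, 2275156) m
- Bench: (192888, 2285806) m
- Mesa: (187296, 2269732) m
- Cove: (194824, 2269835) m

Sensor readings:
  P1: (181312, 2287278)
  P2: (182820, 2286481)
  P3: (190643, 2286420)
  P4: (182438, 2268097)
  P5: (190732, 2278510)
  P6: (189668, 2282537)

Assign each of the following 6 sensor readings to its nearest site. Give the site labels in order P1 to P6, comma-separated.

P1 → Gulch (d²=29786354.00)
P2 → Gulch (d²=20576485.00)
P3 → Bench (d²=5417021.00)
P4 → Mesa (d²=26273389.00)
P5 → Basin (d²=9896680.00)
P6 → Ridge (d²=5873537.00)

Gulch, Gulch, Bench, Mesa, Basin, Ridge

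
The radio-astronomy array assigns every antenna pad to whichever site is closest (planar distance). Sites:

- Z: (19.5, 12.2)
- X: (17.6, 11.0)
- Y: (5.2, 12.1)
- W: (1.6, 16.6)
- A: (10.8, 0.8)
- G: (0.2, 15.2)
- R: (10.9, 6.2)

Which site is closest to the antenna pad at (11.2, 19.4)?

Y

Squared distances to each site:
Z: 120.730; X: 111.520; Y: 89.290; W: 100.000; A: 346.120; G: 138.640; R: 174.330.
Minimum at Y.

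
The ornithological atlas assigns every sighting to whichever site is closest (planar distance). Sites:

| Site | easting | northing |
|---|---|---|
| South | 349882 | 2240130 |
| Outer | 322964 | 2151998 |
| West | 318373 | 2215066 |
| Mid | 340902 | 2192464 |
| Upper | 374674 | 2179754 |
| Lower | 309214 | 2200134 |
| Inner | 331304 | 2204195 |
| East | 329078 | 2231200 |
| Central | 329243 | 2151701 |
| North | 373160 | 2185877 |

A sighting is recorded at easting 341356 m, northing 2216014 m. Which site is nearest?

Squared distances to each site:
South: 654274132.000; Outer: 4436313920.000; West: 529116993.000; Mid: 554808616.000; Upper: 2424876724.000; Lower: 1285282564.000; Inner: 240731465.000; East: 381363880.000; Central: 4282886738.000; North: 1919733185.000.
Minimum at Inner.

Inner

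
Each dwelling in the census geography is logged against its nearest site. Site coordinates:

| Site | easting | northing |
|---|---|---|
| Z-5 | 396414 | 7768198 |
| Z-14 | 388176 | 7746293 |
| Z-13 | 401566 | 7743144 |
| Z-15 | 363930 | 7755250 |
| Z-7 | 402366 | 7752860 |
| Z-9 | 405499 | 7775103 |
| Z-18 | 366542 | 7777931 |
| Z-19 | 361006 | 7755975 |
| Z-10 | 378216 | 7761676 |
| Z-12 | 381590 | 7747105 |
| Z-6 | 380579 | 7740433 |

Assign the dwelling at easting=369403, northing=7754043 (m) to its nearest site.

Squared distances to each site:
Z-5: 929958146.000; Z-14: 412488029.000; Z-13: 1153246770.000; Z-15: 31410578.000; Z-7: 1087958858.000; Z-9: 1746444816.000; Z-18: 578821865.000; Z-19: 74242233.000; Z-10: 135931658.000; Z-12: 196658813.000; Z-6: 310135076.000.
Minimum at Z-15.

Z-15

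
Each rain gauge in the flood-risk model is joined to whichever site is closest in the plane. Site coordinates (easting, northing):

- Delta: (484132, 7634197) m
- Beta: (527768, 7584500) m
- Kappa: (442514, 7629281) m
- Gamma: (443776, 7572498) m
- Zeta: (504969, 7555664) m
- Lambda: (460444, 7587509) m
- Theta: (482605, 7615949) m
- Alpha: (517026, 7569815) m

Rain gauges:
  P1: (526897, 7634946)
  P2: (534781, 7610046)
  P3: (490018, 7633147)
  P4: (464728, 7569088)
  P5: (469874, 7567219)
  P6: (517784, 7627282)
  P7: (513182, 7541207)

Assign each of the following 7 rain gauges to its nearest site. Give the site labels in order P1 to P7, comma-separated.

Delta, Beta, Delta, Lambda, Lambda, Delta, Zeta

P1 → Delta (d²=1829406226.00)
P2 → Beta (d²=701780285.00)
P3 → Delta (d²=35747496.00)
P4 → Lambda (d²=357685897.00)
P5 → Lambda (d²=500609000.00)
P6 → Delta (d²=1180274329.00)
P7 → Zeta (d²=276458218.00)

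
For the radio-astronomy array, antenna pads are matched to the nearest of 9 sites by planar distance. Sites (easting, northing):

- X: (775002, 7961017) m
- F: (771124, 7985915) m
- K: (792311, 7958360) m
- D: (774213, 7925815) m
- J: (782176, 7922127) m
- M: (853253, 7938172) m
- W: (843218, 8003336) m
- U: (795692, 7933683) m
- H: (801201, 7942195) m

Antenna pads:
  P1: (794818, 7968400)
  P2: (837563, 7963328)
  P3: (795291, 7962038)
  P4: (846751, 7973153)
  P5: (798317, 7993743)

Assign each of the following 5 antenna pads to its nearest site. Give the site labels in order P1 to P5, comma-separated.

P1 → K (d²=107086649.00)
P2 → M (d²=879000436.00)
P3 → K (d²=22408084.00)
P4 → W (d²=923495578.00)
P5 → F (d²=800736833.00)

K, M, K, W, F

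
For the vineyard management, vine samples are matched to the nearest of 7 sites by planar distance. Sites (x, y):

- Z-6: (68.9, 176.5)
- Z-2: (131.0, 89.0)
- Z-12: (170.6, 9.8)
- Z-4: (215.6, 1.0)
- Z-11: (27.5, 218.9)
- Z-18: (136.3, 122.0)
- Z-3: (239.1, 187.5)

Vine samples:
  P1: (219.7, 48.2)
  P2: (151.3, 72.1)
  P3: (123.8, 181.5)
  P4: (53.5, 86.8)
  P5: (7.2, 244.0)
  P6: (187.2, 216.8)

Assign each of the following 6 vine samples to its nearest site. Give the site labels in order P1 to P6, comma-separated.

P1 → Z-4 (d²=2244.65)
P2 → Z-2 (d²=697.70)
P3 → Z-6 (d²=3039.01)
P4 → Z-2 (d²=6011.09)
P5 → Z-11 (d²=1042.10)
P6 → Z-3 (d²=3552.10)

Z-4, Z-2, Z-6, Z-2, Z-11, Z-3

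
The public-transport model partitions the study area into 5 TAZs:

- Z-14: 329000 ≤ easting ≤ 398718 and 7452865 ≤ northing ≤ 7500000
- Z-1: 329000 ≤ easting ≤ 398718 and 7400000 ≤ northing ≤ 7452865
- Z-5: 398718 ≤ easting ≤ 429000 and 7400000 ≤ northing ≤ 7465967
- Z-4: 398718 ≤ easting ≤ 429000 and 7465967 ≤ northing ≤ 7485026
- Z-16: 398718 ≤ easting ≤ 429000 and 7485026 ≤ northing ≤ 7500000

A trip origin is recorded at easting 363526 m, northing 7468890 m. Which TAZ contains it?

The point has easting = 363526 and northing = 7468890.
Only Z-14 satisfies 329000 ≤ easting ≤ 398718 and 7452865 ≤ northing ≤ 7500000.

Z-14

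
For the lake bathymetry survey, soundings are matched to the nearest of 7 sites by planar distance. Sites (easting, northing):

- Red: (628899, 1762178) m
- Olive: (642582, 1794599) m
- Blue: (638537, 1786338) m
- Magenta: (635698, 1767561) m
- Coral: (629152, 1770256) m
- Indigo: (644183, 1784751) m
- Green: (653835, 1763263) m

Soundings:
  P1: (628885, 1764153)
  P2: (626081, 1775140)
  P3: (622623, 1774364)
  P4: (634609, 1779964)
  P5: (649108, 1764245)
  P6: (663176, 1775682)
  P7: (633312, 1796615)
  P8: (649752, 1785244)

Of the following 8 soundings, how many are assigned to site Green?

2

P1 → Red
P2 → Coral
P3 → Coral
P4 → Blue
P5 → Green
P6 → Green
P7 → Olive
P8 → Indigo
2 of the 8 go to Green.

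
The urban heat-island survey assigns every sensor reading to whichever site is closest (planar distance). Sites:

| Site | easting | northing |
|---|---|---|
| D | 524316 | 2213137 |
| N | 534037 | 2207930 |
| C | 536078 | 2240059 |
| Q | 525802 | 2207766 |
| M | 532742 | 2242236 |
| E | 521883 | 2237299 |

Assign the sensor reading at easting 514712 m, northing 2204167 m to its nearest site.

Squared distances to each site:
D: 172697716.000; N: 387615794.000; C: 1744741620.000; Q: 135940901.000; M: 1774329661.000; E: 1149152665.000.
Minimum at Q.

Q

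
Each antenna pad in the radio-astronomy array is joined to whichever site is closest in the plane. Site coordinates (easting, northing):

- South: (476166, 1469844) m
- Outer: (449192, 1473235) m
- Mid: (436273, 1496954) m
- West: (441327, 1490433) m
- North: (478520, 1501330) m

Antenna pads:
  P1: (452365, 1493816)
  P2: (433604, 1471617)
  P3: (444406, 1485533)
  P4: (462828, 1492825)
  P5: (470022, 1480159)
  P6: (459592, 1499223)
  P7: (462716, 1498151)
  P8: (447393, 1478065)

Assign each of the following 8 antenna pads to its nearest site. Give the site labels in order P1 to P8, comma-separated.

P1 → West (d²=133282133.00)
P2 → Outer (d²=245603668.00)
P3 → West (d²=33490241.00)
P4 → North (d²=318573889.00)
P5 → South (d²=144147961.00)
P6 → North (d²=362708633.00)
P7 → North (d²=259872457.00)
P8 → Outer (d²=26565301.00)

West, Outer, West, North, South, North, North, Outer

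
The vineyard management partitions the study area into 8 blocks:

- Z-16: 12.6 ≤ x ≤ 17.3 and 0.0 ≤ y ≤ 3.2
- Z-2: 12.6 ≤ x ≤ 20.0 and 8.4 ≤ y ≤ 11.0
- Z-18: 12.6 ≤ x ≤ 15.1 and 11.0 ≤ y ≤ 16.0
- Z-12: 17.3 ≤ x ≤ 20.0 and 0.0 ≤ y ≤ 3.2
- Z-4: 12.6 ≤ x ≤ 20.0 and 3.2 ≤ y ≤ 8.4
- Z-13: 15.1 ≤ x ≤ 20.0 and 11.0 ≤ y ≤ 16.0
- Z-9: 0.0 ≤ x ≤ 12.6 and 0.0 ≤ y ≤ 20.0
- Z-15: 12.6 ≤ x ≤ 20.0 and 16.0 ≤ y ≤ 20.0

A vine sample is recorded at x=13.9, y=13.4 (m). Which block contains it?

The point has x = 13.9 and y = 13.4.
Only Z-18 satisfies 12.6 ≤ x ≤ 15.1 and 11.0 ≤ y ≤ 16.0.

Z-18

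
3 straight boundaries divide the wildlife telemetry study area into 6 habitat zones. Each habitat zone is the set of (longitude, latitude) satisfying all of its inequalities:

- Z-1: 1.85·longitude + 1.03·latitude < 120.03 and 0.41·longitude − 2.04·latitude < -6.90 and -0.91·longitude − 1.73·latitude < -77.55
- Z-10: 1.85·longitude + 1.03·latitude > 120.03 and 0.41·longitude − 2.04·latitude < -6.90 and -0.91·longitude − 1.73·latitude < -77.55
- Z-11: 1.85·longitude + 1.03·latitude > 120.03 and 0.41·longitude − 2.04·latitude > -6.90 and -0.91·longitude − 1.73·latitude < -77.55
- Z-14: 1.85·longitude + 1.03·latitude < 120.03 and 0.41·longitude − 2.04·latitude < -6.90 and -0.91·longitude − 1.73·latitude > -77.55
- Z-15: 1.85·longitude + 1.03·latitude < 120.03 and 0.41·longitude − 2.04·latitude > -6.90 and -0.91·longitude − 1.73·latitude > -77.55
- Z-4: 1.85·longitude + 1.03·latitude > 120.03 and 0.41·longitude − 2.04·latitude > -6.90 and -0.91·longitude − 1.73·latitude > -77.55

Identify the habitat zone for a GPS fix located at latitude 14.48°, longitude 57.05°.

1.85·57.05 + 1.03·14.48 = 120.457, which is > 120.03
0.41·57.05 − 2.04·14.48 = -6.149, which is > -6.90
-0.91·57.05 − 1.73·14.48 = -76.966, which is > -77.55
This sign pattern matches Z-4.

Z-4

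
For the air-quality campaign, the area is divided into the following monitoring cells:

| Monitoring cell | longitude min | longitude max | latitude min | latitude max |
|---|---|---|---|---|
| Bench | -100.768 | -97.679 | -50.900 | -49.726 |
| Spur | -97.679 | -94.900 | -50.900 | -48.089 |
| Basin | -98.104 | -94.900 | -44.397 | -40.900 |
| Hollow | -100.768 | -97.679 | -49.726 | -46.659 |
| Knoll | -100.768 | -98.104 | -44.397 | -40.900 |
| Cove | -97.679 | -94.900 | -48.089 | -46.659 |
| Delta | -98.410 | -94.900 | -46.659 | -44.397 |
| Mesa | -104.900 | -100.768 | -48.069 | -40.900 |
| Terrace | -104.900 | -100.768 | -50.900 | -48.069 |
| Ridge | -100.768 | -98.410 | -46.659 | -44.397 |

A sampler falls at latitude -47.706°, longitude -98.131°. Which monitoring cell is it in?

The point has longitude = -98.131 and latitude = -47.706.
Only Hollow satisfies -100.768 ≤ longitude ≤ -97.679 and -49.726 ≤ latitude ≤ -46.659.

Hollow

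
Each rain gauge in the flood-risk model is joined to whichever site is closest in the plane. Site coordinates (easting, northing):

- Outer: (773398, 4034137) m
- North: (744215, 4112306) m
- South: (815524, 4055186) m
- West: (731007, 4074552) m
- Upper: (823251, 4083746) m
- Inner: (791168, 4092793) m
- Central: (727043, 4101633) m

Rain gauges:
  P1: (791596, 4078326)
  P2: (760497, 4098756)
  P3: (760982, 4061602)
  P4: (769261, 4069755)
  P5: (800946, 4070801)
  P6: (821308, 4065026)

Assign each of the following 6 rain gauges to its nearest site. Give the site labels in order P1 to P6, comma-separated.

Inner, North, Outer, Inner, South, South

P1 → Inner (d²=209477273.00)
P2 → North (d²=448706024.00)
P3 → Outer (d²=908483281.00)
P4 → Inner (d²=1010666093.00)
P5 → South (d²=456346309.00)
P6 → South (d²=130280256.00)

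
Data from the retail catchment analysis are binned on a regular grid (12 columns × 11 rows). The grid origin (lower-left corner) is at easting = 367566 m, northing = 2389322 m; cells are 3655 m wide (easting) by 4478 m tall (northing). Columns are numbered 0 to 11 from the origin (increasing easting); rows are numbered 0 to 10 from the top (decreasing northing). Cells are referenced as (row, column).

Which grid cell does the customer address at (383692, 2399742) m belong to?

Column index: ⌊(383692 − 367566) / 3655⌋ = ⌊4.412⌋ = 4
Row offset from origin: ⌊(2399742 − 2389322) / 4478⌋ = ⌊2.327⌋ = 2 → row 8 (counted from top)

(8, 4)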